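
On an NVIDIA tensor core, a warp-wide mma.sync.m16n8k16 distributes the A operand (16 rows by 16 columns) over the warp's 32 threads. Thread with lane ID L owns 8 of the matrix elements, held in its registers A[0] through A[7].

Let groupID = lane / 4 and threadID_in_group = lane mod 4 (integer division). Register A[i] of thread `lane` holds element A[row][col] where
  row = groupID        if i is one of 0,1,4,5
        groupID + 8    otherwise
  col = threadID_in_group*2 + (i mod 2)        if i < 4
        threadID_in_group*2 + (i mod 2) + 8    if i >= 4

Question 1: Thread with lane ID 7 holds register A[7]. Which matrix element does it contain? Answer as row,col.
9,15

lane 7->7/4=1, 7 mod 4=3
i=7  r:1+8->9  c:2·3+1+8->15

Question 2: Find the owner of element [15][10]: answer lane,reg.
29,6

r=15→G=7,rhi=1  c=10→chi=1,T=1,p=0
L=7*4+1=29  i=1*4+1*2+0=6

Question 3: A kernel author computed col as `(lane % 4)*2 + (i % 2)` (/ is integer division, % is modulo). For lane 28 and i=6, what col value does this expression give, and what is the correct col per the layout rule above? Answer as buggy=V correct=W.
buggy=0 correct=8

`(lane % 4)*2 + (i % 2)`[28,6]=>0
28: grp=7,tig=0
[6] (7+8,0*2+0+8) = (15,8)
col: 0 vs 8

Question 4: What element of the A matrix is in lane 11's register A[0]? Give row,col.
lane 11->11/4=2, 11 mod 4=3
i=0  r:2+0->2  c:2·3+0+0->6

2,6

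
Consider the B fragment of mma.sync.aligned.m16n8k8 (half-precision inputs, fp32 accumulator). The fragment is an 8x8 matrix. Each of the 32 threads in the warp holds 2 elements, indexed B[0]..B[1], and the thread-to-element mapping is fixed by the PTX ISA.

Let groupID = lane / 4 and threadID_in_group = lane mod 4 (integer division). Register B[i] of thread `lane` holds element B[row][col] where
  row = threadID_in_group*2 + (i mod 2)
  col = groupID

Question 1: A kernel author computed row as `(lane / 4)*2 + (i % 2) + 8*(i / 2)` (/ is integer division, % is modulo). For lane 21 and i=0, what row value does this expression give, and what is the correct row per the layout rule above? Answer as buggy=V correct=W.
buggy=10 correct=2

`(lane / 4)*2 + (i % 2) + 8*(i / 2)`[21,0]->10
lane 21->21/4=5, 21 mod 4=1
i=0  r:2·1+0->2  c:5
row: 10 vs 2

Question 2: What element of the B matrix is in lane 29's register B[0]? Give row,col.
L=29⇒gr=29>>2=7, th=29&3=1
[0]⇒row 1·2+0=2  col gr=7

2,7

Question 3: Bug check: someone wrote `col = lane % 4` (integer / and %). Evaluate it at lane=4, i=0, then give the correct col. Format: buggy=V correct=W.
buggy=0 correct=1

`lane % 4`[4,0]->0
lane 4: g=1 (4/4), t=0 (4%4)
i=0: r=0*2+0=0, c=g=1
col: 0 vs 1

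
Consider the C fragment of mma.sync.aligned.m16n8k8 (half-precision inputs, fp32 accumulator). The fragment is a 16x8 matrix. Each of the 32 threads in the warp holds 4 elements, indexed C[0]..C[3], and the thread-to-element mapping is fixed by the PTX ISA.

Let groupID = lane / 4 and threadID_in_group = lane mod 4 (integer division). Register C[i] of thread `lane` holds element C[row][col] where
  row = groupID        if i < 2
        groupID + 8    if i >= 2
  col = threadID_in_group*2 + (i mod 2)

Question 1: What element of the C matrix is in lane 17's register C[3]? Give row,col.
12,3

lane 17: G=4 (17/4), T=1 (17%4)
i=3: r=4+8=12, c=1*2+1=3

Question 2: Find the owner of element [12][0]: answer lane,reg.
16,2

r:12=>grp=4,rB=1  c:0=>tig=0,lo=0
L=4*4+0=16  i=1*2+0=2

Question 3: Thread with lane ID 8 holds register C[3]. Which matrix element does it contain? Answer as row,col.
10,1

8: gid=2,tid=0
[3] (2+8,0*2+1) = (10,1)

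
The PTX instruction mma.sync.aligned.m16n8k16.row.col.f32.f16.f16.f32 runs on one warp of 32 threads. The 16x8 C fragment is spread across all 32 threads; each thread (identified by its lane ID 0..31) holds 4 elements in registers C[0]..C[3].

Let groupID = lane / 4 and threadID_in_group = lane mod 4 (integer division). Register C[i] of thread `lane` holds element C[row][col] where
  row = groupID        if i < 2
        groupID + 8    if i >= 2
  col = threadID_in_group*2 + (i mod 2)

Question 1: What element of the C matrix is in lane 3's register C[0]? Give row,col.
lane 3⇒3/4=0, 3 mod 4=3
i=0  r:0+0⇒0  c:2·3+0⇒6

0,6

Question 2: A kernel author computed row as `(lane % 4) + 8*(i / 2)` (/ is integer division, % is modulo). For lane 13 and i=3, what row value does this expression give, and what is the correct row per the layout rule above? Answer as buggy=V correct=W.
buggy=9 correct=11

`(lane % 4) + 8*(i / 2)`[13,3]->9
13: gid=3,tid=1
[3] (3+8,1*2+1) = (11,3)
row: 9 vs 11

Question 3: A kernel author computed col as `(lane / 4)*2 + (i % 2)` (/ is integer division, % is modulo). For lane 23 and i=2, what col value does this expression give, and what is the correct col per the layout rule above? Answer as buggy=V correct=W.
`(lane / 4)*2 + (i % 2)`[23,2]⇒10
lane 23: gr=5 (23/4), th=3 (23%4)
i=2: r=5+8=13, c=3*2+0=6
col: 10 vs 6

buggy=10 correct=6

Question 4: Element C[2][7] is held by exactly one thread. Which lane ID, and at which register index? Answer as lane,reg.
11,1

r=2->g=2,rb=0  c=7->t=3,b0=1
L=2*4+3=11  i=0*2+1=1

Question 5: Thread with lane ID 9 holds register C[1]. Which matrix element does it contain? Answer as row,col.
2,3

9: grp=2,tig=1
[1] (2+0,1*2+1) = (2,3)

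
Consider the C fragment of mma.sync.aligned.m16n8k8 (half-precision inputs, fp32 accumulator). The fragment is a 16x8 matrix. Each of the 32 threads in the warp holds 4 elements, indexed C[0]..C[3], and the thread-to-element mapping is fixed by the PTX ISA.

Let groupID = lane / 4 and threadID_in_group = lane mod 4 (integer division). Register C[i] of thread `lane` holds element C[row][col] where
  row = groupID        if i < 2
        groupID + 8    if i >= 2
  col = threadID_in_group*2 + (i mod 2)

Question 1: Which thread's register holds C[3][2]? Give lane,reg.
13,0

r=3→G=3,rhi=0  c=2→T=1,p=0
L=3*4+1=13  i=0*2+0=0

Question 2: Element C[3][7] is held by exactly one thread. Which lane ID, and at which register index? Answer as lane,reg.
r:3=>grp=3,rB=0  c:7=>tig=3,lo=1
L=3*4+3=15  i=0*2+1=1

15,1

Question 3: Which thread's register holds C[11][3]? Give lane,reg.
r=11⇒gr=3,Rb=1  c=3⇒th=1,odd=1
L=3*4+1=13  i=1*2+1=3

13,3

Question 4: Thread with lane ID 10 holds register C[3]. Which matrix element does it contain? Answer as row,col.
lane 10⇒10/4=2, 10 mod 4=2
i=3  r:2+8⇒10  c:2·2+1⇒5

10,5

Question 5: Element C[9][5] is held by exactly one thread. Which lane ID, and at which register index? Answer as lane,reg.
r: 9->gid=1,r8=1  c: 5->tid=2,i&1=1
L=1*4+2=6  i=1*2+1=3

6,3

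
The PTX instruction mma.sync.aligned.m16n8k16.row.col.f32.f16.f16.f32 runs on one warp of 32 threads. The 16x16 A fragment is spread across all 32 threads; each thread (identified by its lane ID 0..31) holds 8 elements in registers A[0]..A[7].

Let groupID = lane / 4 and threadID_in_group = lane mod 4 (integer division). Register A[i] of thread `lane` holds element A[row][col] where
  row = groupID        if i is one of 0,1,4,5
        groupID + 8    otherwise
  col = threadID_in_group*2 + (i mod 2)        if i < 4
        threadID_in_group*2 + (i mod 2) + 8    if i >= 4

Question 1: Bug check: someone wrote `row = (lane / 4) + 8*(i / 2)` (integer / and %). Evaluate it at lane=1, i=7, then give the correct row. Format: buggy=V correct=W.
buggy=24 correct=8

`(lane / 4) + 8*(i / 2)`[1,7]⇒24
1: gr=0,th=1
[7] (0+8,1*2+1+8) = (8,11)
row: 24 vs 8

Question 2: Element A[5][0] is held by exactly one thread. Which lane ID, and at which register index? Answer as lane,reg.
r: 5->gid=5,r8=0  c: 0->c8=0,tid=0,i&1=0
L=5*4+0=20  i=0*4+0*2+0=0

20,0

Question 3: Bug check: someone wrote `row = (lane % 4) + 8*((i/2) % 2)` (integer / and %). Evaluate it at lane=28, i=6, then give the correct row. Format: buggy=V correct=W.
`(lane % 4) + 8*((i/2) % 2)`[28,6]⇒8
L=28⇒gr=28>>2=7, th=28&3=0
[6]⇒row 7+8=15  col 0·2+0+8=8
row: 8 vs 15

buggy=8 correct=15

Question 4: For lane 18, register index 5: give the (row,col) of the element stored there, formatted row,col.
L=18⇒gr=18>>2=4, th=18&3=2
[5]⇒row 4+0=4  col 2·2+1+8=13

4,13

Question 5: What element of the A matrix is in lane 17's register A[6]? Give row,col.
lane 17=>17/4=4, 17 mod 4=1
i=6  r:4+8=>12  c:2·1+0+8=>10

12,10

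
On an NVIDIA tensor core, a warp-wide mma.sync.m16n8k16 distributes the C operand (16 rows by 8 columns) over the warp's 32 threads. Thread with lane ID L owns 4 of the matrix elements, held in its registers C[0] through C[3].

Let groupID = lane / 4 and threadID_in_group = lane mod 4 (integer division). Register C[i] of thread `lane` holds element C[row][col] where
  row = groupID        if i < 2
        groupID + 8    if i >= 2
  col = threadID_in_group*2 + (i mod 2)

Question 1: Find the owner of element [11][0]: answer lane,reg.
12,2

r:11=>grp=3,rB=1  c:0=>tig=0,lo=0
L=3*4+0=12  i=1*2+0=2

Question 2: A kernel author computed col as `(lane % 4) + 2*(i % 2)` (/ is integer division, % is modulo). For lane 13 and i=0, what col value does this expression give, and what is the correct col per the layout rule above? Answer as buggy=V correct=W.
`(lane % 4) + 2*(i % 2)`[13,0]⇒1
13: gr=3,th=1
[0] (3+0,1*2+0) = (3,2)
col: 1 vs 2

buggy=1 correct=2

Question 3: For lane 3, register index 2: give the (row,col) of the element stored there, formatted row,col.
8,6

lane 3→3/4=0, 3 mod 4=3
i=2  r:0+8→8  c:2·3+0→6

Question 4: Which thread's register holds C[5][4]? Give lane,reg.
r=5->g=5,rb=0  c=4->t=2,b0=0
L=5*4+2=22  i=0*2+0=0

22,0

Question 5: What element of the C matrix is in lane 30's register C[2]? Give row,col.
lane 30=>30/4=7, 30 mod 4=2
i=2  r:7+8=>15  c:2·2+0=>4

15,4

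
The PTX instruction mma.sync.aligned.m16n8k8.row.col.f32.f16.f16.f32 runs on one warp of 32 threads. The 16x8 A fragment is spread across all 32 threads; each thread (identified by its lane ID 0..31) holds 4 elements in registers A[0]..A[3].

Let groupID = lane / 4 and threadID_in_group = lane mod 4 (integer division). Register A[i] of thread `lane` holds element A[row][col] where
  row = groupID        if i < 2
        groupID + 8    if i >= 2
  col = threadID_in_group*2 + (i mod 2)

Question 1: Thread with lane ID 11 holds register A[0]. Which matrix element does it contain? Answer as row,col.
2,6

11: g=2,t=3
[0] (2+0,3*2+0) = (2,6)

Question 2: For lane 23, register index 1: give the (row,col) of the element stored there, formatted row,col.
5,7

L=23→G=23>>2=5, T=23&3=3
[1]→row 5+0=5  col 3·2+1=7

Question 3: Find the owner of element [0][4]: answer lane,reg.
r=0→G=0,rhi=0  c=4→T=2,p=0
L=0*4+2=2  i=0*2+0=0

2,0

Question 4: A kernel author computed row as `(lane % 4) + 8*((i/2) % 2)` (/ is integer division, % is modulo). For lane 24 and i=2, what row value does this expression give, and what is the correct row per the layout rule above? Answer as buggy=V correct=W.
buggy=8 correct=14

`(lane % 4) + 8*((i/2) % 2)`[24,2]->8
lane 24: g=6 (24/4), t=0 (24%4)
i=2: r=6+8=14, c=0*2+0=0
row: 8 vs 14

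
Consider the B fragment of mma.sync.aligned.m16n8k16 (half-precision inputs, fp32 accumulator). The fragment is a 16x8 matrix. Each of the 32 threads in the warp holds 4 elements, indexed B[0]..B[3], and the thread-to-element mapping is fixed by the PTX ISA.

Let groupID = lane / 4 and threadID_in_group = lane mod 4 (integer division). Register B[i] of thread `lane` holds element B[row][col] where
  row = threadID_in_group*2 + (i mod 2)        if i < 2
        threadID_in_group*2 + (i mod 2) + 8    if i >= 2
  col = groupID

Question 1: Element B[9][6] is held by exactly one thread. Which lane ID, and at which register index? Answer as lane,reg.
c:6=>grp=6  r:9=>rB=1,tig=0,lo=1
L=6*4+0=24  i=1*2+1=3

24,3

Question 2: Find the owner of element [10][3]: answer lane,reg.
c=3⇒gr=3  r=10⇒Rb=1,th=1,odd=0
L=3*4+1=13  i=1*2+0=2

13,2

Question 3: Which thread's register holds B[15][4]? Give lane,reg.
19,3

c:4=>grp=4  r:15=>rB=1,tig=3,lo=1
L=4*4+3=19  i=1*2+1=3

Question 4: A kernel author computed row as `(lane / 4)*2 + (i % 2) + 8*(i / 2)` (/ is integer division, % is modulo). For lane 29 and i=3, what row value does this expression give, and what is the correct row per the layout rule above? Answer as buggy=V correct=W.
`(lane / 4)*2 + (i % 2) + 8*(i / 2)`[29,3]→23
L=29→G=29>>2=7, T=29&3=1
[3]→row 1·2+1+8=11  col G=7
row: 23 vs 11

buggy=23 correct=11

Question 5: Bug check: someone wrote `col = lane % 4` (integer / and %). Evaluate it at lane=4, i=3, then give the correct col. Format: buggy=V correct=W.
`lane % 4`[4,3]→0
4: G=1,T=0
[3] (0*2+1+8,1) = (9,1)
col: 0 vs 1

buggy=0 correct=1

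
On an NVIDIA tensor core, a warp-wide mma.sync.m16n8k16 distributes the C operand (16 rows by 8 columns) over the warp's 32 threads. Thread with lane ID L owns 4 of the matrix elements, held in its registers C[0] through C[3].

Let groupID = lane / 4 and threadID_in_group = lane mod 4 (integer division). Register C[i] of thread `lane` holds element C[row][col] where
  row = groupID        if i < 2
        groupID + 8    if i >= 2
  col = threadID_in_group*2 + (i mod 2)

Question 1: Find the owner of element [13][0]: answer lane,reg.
r=13→G=5,rhi=1  c=0→T=0,p=0
L=5*4+0=20  i=1*2+0=2

20,2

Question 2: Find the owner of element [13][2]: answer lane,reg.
21,2

r: 13->gid=5,r8=1  c: 2->tid=1,i&1=0
L=5*4+1=21  i=1*2+0=2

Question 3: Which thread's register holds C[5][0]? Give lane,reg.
r=5→G=5,rhi=0  c=0→T=0,p=0
L=5*4+0=20  i=0*2+0=0

20,0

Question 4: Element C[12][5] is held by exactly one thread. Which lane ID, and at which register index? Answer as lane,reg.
r=12→G=4,rhi=1  c=5→T=2,p=1
L=4*4+2=18  i=1*2+1=3

18,3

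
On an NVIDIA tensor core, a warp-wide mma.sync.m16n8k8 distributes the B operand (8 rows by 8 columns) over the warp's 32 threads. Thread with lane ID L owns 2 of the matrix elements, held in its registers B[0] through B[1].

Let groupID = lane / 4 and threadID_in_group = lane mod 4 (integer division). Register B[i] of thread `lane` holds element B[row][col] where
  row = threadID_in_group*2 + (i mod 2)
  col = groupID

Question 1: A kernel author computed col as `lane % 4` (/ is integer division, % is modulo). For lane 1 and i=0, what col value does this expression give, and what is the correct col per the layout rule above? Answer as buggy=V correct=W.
`lane % 4`[1,0]⇒1
L=1⇒gr=1>>2=0, th=1&3=1
[0]⇒row 1·2+0=2  col gr=0
col: 1 vs 0

buggy=1 correct=0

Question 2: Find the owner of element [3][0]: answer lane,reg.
c: 0->gid=0  r: 3->tid=1,i&1=1
L=0*4+1=1  i=1=1

1,1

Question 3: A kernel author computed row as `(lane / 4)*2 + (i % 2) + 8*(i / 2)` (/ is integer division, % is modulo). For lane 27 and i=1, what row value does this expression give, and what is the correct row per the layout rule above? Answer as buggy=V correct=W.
buggy=13 correct=7

`(lane / 4)*2 + (i % 2) + 8*(i / 2)`[27,1]=>13
L=27=>grp=27>>2=6, tig=27&3=3
[1]=>row 3·2+1=7  col grp=6
row: 13 vs 7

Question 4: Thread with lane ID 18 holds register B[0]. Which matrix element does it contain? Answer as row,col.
4,4

lane 18: G=4 (18/4), T=2 (18%4)
i=0: r=2*2+0=4, c=G=4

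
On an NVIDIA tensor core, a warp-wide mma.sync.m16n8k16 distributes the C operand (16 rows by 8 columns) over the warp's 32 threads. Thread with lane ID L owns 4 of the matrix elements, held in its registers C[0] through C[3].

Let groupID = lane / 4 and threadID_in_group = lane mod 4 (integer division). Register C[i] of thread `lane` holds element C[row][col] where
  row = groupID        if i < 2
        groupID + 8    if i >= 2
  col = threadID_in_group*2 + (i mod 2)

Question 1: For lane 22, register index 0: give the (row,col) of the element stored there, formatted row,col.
L=22=>grp=22>>2=5, tig=22&3=2
[0]=>row 5+0=5  col 2·2+0=4

5,4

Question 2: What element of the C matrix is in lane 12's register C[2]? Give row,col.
lane 12: G=3 (12/4), T=0 (12%4)
i=2: r=3+8=11, c=0*2+0=0

11,0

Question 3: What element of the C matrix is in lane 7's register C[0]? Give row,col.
1,6

lane 7: G=1 (7/4), T=3 (7%4)
i=0: r=1+0=1, c=3*2+0=6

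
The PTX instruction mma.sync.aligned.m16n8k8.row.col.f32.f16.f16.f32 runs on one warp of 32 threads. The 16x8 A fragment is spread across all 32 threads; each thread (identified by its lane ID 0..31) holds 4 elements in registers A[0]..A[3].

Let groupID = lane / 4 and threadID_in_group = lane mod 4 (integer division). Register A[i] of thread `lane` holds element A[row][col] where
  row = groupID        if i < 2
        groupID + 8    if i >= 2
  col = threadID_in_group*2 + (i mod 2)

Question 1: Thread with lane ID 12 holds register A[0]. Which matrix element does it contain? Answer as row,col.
3,0

12: gid=3,tid=0
[0] (3+0,0*2+0) = (3,0)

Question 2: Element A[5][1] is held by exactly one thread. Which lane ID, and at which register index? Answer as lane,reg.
r=5⇒gr=5,Rb=0  c=1⇒th=0,odd=1
L=5*4+0=20  i=0*2+1=1

20,1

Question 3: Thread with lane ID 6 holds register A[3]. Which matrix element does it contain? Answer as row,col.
6: g=1,t=2
[3] (1+8,2*2+1) = (9,5)

9,5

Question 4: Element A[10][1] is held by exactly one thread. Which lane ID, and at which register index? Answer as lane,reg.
8,3

r:10=>grp=2,rB=1  c:1=>tig=0,lo=1
L=2*4+0=8  i=1*2+1=3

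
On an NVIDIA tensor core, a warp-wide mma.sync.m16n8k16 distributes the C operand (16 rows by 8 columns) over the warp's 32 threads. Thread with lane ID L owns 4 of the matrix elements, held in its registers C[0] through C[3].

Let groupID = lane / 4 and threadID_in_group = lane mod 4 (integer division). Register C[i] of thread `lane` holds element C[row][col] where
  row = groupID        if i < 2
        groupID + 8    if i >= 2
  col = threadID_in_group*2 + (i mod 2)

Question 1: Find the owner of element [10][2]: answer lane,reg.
9,2

r=10→G=2,rhi=1  c=2→T=1,p=0
L=2*4+1=9  i=1*2+0=2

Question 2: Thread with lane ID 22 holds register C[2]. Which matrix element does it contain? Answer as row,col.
13,4

L=22->gid=22>>2=5, tid=22&3=2
[2]->row 5+8=13  col 2·2+0=4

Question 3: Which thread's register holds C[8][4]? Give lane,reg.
2,2

r=8->g=0,rb=1  c=4->t=2,b0=0
L=0*4+2=2  i=1*2+0=2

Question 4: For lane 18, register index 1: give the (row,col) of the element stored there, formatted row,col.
18: gr=4,th=2
[1] (4+0,2*2+1) = (4,5)

4,5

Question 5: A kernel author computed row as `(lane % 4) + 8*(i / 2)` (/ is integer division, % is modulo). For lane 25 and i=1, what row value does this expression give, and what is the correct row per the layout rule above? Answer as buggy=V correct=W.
buggy=1 correct=6

`(lane % 4) + 8*(i / 2)`[25,1]→1
lane 25: G=6 (25/4), T=1 (25%4)
i=1: r=6+0=6, c=1*2+1=3
row: 1 vs 6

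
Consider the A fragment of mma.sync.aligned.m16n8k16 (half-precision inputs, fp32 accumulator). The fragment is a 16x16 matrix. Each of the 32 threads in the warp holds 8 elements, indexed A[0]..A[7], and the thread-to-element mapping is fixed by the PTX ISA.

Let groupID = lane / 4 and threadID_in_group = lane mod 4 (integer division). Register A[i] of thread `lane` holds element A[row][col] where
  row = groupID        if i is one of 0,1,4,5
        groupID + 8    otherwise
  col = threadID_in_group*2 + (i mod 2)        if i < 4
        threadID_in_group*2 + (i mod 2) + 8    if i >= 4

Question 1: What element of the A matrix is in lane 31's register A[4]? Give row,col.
31: g=7,t=3
[4] (7+0,3*2+0+8) = (7,14)

7,14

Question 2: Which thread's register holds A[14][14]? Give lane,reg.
r=14→G=6,rhi=1  c=14→chi=1,T=3,p=0
L=6*4+3=27  i=1*4+1*2+0=6

27,6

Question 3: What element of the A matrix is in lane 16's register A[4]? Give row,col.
4,8

lane 16: gid=4 (16/4), tid=0 (16%4)
i=4: r=4+0=4, c=0*2+0+8=8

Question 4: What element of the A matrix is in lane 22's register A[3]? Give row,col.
13,5

lane 22: grp=5 (22/4), tig=2 (22%4)
i=3: r=5+8=13, c=2*2+1+0=5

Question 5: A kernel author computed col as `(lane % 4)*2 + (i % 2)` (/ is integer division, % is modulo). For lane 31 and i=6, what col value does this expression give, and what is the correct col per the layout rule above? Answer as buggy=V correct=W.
`(lane % 4)*2 + (i % 2)`[31,6]⇒6
lane 31⇒31/4=7, 31 mod 4=3
i=6  r:7+8⇒15  c:2·3+0+8⇒14
col: 6 vs 14

buggy=6 correct=14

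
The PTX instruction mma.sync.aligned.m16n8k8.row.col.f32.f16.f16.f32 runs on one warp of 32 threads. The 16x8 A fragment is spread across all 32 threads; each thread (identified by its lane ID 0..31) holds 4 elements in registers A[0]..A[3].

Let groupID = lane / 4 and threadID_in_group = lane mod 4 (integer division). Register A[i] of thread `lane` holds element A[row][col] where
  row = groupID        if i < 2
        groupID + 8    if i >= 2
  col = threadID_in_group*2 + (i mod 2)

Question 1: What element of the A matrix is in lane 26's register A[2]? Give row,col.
14,4

26: gr=6,th=2
[2] (6+8,2*2+0) = (14,4)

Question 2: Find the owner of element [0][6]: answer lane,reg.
3,0

r: 0->gid=0,r8=0  c: 6->tid=3,i&1=0
L=0*4+3=3  i=0*2+0=0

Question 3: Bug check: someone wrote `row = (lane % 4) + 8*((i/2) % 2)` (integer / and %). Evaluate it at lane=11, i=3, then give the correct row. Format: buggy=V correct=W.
buggy=11 correct=10

`(lane % 4) + 8*((i/2) % 2)`[11,3]=>11
11: grp=2,tig=3
[3] (2+8,3*2+1) = (10,7)
row: 11 vs 10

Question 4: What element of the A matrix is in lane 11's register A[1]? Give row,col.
lane 11->11/4=2, 11 mod 4=3
i=1  r:2+0->2  c:2·3+1->7

2,7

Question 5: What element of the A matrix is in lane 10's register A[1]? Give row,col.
lane 10: gid=2 (10/4), tid=2 (10%4)
i=1: r=2+0=2, c=2*2+1=5

2,5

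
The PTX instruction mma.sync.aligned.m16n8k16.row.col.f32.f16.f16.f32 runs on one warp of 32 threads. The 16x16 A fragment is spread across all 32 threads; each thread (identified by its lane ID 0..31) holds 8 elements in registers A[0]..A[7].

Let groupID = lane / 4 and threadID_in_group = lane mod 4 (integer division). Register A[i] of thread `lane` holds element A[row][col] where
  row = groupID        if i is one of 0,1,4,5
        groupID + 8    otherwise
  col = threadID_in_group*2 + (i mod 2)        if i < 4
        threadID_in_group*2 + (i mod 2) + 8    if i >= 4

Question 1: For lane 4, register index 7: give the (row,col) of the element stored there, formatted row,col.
lane 4->4/4=1, 4 mod 4=0
i=7  r:1+8->9  c:2·0+1+8->9

9,9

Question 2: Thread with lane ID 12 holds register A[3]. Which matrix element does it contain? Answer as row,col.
11,1

lane 12: g=3 (12/4), t=0 (12%4)
i=3: r=3+8=11, c=0*2+1+0=1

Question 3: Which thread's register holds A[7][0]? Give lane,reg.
r=7→G=7,rhi=0  c=0→chi=0,T=0,p=0
L=7*4+0=28  i=0*4+0*2+0=0

28,0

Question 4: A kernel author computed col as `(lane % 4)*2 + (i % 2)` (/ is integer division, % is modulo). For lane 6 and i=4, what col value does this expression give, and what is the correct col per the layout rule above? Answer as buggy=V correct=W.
buggy=4 correct=12

`(lane % 4)*2 + (i % 2)`[6,4]->4
L=6->g=6>>2=1, t=6&3=2
[4]->row 1+0=1  col 2·2+0+8=12
col: 4 vs 12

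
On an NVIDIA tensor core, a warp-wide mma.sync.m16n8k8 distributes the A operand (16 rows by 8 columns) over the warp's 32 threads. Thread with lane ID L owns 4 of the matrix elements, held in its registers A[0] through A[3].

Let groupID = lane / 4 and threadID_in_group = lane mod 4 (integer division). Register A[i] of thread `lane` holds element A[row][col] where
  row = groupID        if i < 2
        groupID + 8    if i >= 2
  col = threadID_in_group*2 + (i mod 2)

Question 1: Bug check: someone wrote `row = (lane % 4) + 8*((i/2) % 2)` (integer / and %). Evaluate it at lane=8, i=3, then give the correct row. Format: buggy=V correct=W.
buggy=8 correct=10

`(lane % 4) + 8*((i/2) % 2)`[8,3]->8
8: gid=2,tid=0
[3] (2+8,0*2+1) = (10,1)
row: 8 vs 10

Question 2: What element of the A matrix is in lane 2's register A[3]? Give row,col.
8,5

2: gid=0,tid=2
[3] (0+8,2*2+1) = (8,5)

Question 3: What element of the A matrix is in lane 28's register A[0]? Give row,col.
7,0

L=28→G=28>>2=7, T=28&3=0
[0]→row 7+0=7  col 0·2+0=0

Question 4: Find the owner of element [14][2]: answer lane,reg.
r: 14->gid=6,r8=1  c: 2->tid=1,i&1=0
L=6*4+1=25  i=1*2+0=2

25,2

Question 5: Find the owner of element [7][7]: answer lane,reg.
31,1

r: 7->gid=7,r8=0  c: 7->tid=3,i&1=1
L=7*4+3=31  i=0*2+1=1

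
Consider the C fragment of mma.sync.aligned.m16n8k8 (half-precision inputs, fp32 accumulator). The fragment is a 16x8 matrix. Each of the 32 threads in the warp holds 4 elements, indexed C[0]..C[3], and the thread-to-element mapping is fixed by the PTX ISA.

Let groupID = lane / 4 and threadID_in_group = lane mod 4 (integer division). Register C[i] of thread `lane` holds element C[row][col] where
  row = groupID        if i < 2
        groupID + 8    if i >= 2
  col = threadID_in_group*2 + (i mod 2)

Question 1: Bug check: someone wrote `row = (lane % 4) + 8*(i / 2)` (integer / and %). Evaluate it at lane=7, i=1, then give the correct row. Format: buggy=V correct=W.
buggy=3 correct=1

`(lane % 4) + 8*(i / 2)`[7,1]→3
lane 7: G=1 (7/4), T=3 (7%4)
i=1: r=1+0=1, c=3*2+1=7
row: 3 vs 1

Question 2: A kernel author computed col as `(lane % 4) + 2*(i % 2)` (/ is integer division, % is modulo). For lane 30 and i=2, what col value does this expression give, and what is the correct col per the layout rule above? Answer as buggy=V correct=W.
buggy=2 correct=4

`(lane % 4) + 2*(i % 2)`[30,2]→2
lane 30→30/4=7, 30 mod 4=2
i=2  r:7+8→15  c:2·2+0→4
col: 2 vs 4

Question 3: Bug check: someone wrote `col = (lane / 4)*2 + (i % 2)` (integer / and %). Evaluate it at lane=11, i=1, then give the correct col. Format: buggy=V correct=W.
buggy=5 correct=7

`(lane / 4)*2 + (i % 2)`[11,1]->5
11: g=2,t=3
[1] (2+0,3*2+1) = (2,7)
col: 5 vs 7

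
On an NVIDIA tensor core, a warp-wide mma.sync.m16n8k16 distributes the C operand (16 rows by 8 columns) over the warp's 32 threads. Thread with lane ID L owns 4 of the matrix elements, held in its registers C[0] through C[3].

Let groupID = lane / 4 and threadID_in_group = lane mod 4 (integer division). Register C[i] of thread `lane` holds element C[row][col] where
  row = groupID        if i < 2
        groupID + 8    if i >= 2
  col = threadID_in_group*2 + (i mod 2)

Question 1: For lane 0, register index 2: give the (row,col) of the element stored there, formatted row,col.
0: g=0,t=0
[2] (0+8,0*2+0) = (8,0)

8,0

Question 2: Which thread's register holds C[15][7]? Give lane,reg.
31,3

r=15⇒gr=7,Rb=1  c=7⇒th=3,odd=1
L=7*4+3=31  i=1*2+1=3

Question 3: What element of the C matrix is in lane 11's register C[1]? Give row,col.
2,7

L=11->g=11>>2=2, t=11&3=3
[1]->row 2+0=2  col 3·2+1=7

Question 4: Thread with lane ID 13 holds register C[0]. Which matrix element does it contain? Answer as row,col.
lane 13=>13/4=3, 13 mod 4=1
i=0  r:3+0=>3  c:2·1+0=>2

3,2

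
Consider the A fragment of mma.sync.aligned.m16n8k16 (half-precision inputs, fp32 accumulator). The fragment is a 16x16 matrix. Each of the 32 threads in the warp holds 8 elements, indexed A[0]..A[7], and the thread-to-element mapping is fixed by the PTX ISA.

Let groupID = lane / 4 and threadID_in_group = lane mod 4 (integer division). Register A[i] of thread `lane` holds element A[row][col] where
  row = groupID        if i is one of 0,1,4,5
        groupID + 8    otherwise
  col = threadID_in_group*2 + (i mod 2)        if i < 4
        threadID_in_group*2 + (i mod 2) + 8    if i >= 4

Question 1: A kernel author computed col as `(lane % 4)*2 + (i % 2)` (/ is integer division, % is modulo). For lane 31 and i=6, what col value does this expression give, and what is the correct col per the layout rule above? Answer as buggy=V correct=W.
buggy=6 correct=14

`(lane % 4)*2 + (i % 2)`[31,6]→6
L=31→G=31>>2=7, T=31&3=3
[6]→row 7+8=15  col 3·2+0+8=14
col: 6 vs 14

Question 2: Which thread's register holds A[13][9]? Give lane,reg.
20,7

r=13⇒gr=5,Rb=1  c=9⇒Cb=1,th=0,odd=1
L=5*4+0=20  i=1*4+1*2+1=7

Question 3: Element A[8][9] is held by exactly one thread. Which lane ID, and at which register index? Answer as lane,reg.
r: 8->gid=0,r8=1  c: 9->c8=1,tid=0,i&1=1
L=0*4+0=0  i=1*4+1*2+1=7

0,7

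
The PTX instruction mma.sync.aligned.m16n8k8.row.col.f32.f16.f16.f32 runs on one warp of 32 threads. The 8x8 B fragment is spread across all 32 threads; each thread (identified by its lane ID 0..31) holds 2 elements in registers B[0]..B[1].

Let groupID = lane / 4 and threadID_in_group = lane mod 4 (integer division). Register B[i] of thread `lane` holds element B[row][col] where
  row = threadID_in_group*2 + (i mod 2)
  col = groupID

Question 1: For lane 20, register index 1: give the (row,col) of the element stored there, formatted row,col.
lane 20: grp=5 (20/4), tig=0 (20%4)
i=1: r=0*2+1=1, c=grp=5

1,5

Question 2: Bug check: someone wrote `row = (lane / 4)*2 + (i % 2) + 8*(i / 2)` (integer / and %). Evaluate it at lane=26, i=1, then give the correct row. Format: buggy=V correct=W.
buggy=13 correct=5

`(lane / 4)*2 + (i % 2) + 8*(i / 2)`[26,1]→13
L=26→G=26>>2=6, T=26&3=2
[1]→row 2·2+1=5  col G=6
row: 13 vs 5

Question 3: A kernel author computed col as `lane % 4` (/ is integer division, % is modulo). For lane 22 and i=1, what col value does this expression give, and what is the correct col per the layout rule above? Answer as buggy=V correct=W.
`lane % 4`[22,1]->2
lane 22->22/4=5, 22 mod 4=2
i=1  r:2·2+1->5  c:5
col: 2 vs 5

buggy=2 correct=5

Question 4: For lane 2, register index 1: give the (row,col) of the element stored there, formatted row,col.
lane 2: G=0 (2/4), T=2 (2%4)
i=1: r=2*2+1=5, c=G=0

5,0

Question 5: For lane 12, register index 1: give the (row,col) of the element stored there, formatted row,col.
1,3

lane 12->12/4=3, 12 mod 4=0
i=1  r:2·0+1->1  c:3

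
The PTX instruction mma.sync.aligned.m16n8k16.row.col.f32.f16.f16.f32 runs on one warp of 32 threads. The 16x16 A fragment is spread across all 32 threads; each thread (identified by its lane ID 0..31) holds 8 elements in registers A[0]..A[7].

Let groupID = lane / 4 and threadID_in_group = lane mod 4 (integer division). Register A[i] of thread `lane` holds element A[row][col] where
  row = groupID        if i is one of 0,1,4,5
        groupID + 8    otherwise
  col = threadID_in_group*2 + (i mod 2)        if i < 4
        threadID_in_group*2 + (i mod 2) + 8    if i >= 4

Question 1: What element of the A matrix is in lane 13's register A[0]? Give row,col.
3,2

lane 13->13/4=3, 13 mod 4=1
i=0  r:3+0->3  c:2·1+0+0->2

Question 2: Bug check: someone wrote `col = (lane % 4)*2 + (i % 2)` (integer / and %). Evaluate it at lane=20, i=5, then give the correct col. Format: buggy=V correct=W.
`(lane % 4)*2 + (i % 2)`[20,5]⇒1
L=20⇒gr=20>>2=5, th=20&3=0
[5]⇒row 5+0=5  col 0·2+1+8=9
col: 1 vs 9

buggy=1 correct=9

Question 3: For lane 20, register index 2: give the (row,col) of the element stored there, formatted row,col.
13,0

lane 20=>20/4=5, 20 mod 4=0
i=2  r:5+8=>13  c:2·0+0+0=>0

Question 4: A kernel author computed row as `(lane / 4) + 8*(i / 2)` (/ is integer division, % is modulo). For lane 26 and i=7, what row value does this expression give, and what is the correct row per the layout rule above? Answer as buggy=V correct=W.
`(lane / 4) + 8*(i / 2)`[26,7]->30
L=26->g=26>>2=6, t=26&3=2
[7]->row 6+8=14  col 2·2+1+8=13
row: 30 vs 14

buggy=30 correct=14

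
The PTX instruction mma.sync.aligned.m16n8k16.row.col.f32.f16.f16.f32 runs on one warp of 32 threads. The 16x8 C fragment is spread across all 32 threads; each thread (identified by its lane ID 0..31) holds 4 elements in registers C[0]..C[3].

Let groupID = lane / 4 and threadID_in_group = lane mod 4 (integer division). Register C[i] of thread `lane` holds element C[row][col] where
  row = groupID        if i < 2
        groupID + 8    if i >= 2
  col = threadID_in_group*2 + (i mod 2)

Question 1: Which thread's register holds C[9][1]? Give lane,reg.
4,3

r=9->g=1,rb=1  c=1->t=0,b0=1
L=1*4+0=4  i=1*2+1=3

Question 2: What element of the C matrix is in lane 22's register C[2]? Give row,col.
13,4

lane 22: G=5 (22/4), T=2 (22%4)
i=2: r=5+8=13, c=2*2+0=4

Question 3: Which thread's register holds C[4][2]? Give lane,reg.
17,0

r:4=>grp=4,rB=0  c:2=>tig=1,lo=0
L=4*4+1=17  i=0*2+0=0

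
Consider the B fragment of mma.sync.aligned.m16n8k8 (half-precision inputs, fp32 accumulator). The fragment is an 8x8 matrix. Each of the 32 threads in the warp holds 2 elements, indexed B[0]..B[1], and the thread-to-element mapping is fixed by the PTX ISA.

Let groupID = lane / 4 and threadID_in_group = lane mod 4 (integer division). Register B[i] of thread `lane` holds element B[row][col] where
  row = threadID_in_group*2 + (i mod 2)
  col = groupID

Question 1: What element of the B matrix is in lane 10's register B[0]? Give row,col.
4,2

10: grp=2,tig=2
[0] (2*2+0,2) = (4,2)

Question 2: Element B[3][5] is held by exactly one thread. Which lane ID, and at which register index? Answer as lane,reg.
c: 5->gid=5  r: 3->tid=1,i&1=1
L=5*4+1=21  i=1=1

21,1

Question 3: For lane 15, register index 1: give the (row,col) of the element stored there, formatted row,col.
7,3

15: grp=3,tig=3
[1] (3*2+1,3) = (7,3)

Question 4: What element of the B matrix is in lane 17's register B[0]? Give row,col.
2,4

17: grp=4,tig=1
[0] (1*2+0,4) = (2,4)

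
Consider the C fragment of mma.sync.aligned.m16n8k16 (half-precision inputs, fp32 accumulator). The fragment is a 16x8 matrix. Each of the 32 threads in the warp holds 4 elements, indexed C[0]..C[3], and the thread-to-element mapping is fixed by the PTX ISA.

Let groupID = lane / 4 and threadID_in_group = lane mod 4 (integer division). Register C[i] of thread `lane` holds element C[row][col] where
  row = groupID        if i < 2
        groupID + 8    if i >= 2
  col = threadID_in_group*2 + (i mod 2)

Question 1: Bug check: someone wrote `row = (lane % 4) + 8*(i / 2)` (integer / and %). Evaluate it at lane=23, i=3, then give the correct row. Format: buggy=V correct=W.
`(lane % 4) + 8*(i / 2)`[23,3]⇒11
lane 23: gr=5 (23/4), th=3 (23%4)
i=3: r=5+8=13, c=3*2+1=7
row: 11 vs 13

buggy=11 correct=13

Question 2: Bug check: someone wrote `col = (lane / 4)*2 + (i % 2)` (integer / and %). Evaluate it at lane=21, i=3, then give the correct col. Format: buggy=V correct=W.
buggy=11 correct=3

`(lane / 4)*2 + (i % 2)`[21,3]->11
21: g=5,t=1
[3] (5+8,1*2+1) = (13,3)
col: 11 vs 3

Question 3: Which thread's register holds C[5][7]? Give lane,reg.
r=5⇒gr=5,Rb=0  c=7⇒th=3,odd=1
L=5*4+3=23  i=0*2+1=1

23,1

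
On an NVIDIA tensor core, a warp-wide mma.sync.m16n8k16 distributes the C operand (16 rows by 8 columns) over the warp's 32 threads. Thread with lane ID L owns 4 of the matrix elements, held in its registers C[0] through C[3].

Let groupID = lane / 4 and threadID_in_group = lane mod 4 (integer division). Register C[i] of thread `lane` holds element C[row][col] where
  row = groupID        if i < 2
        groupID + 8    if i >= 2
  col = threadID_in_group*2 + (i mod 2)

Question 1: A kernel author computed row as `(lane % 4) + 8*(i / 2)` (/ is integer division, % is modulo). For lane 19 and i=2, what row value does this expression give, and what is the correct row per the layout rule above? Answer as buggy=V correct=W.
buggy=11 correct=12

`(lane % 4) + 8*(i / 2)`[19,2]→11
19: G=4,T=3
[2] (4+8,3*2+0) = (12,6)
row: 11 vs 12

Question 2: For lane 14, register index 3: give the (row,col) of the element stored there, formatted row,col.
lane 14: gr=3 (14/4), th=2 (14%4)
i=3: r=3+8=11, c=2*2+1=5

11,5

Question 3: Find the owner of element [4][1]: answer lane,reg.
r: 4->gid=4,r8=0  c: 1->tid=0,i&1=1
L=4*4+0=16  i=0*2+1=1

16,1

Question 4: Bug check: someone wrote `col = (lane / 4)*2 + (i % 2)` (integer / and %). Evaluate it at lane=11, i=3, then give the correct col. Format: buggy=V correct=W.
buggy=5 correct=7

`(lane / 4)*2 + (i % 2)`[11,3]→5
11: G=2,T=3
[3] (2+8,3*2+1) = (10,7)
col: 5 vs 7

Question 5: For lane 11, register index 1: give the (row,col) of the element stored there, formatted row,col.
2,7

lane 11: gid=2 (11/4), tid=3 (11%4)
i=1: r=2+0=2, c=3*2+1=7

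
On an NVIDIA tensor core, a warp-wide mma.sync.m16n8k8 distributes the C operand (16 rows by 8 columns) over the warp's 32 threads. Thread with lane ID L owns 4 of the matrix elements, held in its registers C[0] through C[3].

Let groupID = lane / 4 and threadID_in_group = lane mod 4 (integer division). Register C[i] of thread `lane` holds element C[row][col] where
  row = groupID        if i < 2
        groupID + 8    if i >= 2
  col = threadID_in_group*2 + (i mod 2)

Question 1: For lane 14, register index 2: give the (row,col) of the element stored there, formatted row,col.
lane 14→14/4=3, 14 mod 4=2
i=2  r:3+8→11  c:2·2+0→4

11,4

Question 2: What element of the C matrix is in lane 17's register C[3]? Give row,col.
17: gid=4,tid=1
[3] (4+8,1*2+1) = (12,3)

12,3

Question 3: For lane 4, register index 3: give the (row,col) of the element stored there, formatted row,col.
9,1

lane 4=>4/4=1, 4 mod 4=0
i=3  r:1+8=>9  c:2·0+1=>1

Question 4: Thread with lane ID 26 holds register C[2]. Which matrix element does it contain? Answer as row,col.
14,4

L=26→G=26>>2=6, T=26&3=2
[2]→row 6+8=14  col 2·2+0=4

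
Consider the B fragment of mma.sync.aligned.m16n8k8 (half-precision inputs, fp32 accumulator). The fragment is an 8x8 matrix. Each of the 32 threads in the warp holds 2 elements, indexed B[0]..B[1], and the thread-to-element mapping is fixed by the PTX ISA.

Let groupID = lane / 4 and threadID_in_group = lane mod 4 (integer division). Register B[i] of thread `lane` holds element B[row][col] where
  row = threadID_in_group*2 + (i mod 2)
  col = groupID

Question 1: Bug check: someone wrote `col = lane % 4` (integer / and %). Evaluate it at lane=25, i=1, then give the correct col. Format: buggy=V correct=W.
buggy=1 correct=6

`lane % 4`[25,1]=>1
25: grp=6,tig=1
[1] (1*2+1,6) = (3,6)
col: 1 vs 6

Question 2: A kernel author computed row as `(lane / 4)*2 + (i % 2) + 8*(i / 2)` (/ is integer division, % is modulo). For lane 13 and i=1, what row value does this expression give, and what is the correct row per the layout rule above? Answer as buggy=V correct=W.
buggy=7 correct=3

`(lane / 4)*2 + (i % 2) + 8*(i / 2)`[13,1]⇒7
L=13⇒gr=13>>2=3, th=13&3=1
[1]⇒row 1·2+1=3  col gr=3
row: 7 vs 3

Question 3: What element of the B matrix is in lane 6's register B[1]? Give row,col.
5,1

lane 6: g=1 (6/4), t=2 (6%4)
i=1: r=2*2+1=5, c=g=1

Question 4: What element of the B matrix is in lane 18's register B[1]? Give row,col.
5,4

L=18→G=18>>2=4, T=18&3=2
[1]→row 2·2+1=5  col G=4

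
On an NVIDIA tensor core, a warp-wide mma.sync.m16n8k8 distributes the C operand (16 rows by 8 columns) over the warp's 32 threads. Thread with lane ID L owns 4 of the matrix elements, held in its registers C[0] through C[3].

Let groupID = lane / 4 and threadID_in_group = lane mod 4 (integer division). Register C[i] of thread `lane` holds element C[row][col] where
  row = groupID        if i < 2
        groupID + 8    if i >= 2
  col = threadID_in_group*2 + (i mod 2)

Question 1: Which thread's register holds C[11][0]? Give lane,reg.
r: 11->gid=3,r8=1  c: 0->tid=0,i&1=0
L=3*4+0=12  i=1*2+0=2

12,2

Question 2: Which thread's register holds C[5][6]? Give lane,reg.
23,0

r=5->g=5,rb=0  c=6->t=3,b0=0
L=5*4+3=23  i=0*2+0=0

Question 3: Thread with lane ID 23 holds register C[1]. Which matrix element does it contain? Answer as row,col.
5,7

lane 23->23/4=5, 23 mod 4=3
i=1  r:5+0->5  c:2·3+1->7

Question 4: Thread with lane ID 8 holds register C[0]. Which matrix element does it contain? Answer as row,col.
lane 8->8/4=2, 8 mod 4=0
i=0  r:2+0->2  c:2·0+0->0

2,0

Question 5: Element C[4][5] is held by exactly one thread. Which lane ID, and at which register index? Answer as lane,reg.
18,1

r=4⇒gr=4,Rb=0  c=5⇒th=2,odd=1
L=4*4+2=18  i=0*2+1=1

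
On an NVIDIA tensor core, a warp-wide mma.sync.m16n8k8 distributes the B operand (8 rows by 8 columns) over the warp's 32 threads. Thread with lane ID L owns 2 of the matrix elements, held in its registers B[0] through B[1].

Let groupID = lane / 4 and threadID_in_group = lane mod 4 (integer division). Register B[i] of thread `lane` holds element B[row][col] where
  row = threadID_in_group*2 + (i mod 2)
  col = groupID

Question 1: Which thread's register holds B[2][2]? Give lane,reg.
9,0

c: 2->gid=2  r: 2->tid=1,i&1=0
L=2*4+1=9  i=0=0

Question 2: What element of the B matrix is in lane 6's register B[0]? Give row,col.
6: g=1,t=2
[0] (2*2+0,1) = (4,1)

4,1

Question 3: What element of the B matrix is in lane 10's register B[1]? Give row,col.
5,2

10: g=2,t=2
[1] (2*2+1,2) = (5,2)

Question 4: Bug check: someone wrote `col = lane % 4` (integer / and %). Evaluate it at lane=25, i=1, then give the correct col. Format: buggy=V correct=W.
buggy=1 correct=6

`lane % 4`[25,1]->1
L=25->gid=25>>2=6, tid=25&3=1
[1]->row 1·2+1=3  col gid=6
col: 1 vs 6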